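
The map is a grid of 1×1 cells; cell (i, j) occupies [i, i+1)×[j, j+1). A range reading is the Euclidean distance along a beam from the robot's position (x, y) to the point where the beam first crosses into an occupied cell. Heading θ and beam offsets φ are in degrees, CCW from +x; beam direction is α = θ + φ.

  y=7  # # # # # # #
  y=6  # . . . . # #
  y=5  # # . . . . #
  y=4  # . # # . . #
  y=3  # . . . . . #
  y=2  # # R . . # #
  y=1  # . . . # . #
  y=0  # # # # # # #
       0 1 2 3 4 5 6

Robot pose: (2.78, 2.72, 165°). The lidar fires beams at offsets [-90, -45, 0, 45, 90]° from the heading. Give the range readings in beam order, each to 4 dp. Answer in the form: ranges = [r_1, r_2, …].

beam 1: φ=-90°, α=75°
  d=(0.2588,0.9659)  start (2,2)  tX=0.8500 tY=0.2899  stride 1/|dx|=3.8637 1/|dy|=1.0353
    cross y-line → (2,3), t=0.2899
    cross x-line → (3,3), t=0.8500
    cross y-line → (3,4), t=1.3252 (wall)
  → r_1 = 1.3252
beam 2: φ=-45°, α=120°
  d=(-0.5000,0.8660)  start (2,2)  tX=1.5600 tY=0.3233  stride 1/|dx|=2.0000 1/|dy|=1.1547
    cross y-line → (2,3), t=0.3233
    cross y-line → (2,4), t=1.4780 (wall)
  → r_2 = 1.4780
beam 3: φ=0°, α=165°
  d=(-0.9659,0.2588)  start (2,2)  tX=0.8075 tY=1.0818  stride 1/|dx|=1.0353 1/|dy|=3.8637
    cross x-line → (1,2), t=0.8075 (wall)
  → r_3 = 0.8075
beam 4: φ=45°, α=210°
  d=(-0.8660,-0.5000)  start (2,2)  tX=0.9007 tY=1.4400  stride 1/|dx|=1.1547 1/|dy|=2.0000
    cross x-line → (1,2), t=0.9007 (wall)
  → r_4 = 0.9007
beam 5: φ=90°, α=255°
  d=(-0.2588,-0.9659)  start (2,2)  tX=3.0137 tY=0.7454  stride 1/|dx|=3.8637 1/|dy|=1.0353
    cross y-line → (2,1), t=0.7454
    cross y-line → (2,0), t=1.7807 (wall)
  → r_5 = 1.7807

ranges = [1.3252, 1.4780, 0.8075, 0.9007, 1.7807]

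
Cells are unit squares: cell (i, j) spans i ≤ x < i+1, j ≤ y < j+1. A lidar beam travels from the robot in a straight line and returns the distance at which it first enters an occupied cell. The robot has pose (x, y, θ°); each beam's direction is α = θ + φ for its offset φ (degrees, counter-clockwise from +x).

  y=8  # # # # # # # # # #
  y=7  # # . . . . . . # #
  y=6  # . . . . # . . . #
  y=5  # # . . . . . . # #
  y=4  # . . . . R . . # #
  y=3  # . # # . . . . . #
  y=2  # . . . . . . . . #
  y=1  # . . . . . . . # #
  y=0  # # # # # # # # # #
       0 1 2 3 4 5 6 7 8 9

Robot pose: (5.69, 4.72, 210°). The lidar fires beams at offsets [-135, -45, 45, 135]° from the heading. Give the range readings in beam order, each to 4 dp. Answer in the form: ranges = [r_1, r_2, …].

ranges = [3.3957, 3.8202, 3.8512, 2.3915]

beam 1: φ=-135°, α=75°
  cosα=0.2588 sinα=0.9659 | (5,4) | tMaxX 1.1977 tMaxY 0.2899 | tΔX 3.8637 tΔY 1.0353
    t=0.2899 [y] (5,5)
    t=1.1977 [x] (6,5)
    t=1.3252 [y] (6,6)
    t=2.3604 [y] (6,7)
    t=3.3957 [y] (6,8) — stop
  → r_1 = 3.3957
beam 2: φ=-45°, α=165°
  cosα=-0.9659 sinα=0.2588 | (5,4) | tMaxX 0.7143 tMaxY 1.0818 | tΔX 1.0353 tΔY 3.8637
    t=0.7143 [x] (4,4)
    t=1.0818 [y] (4,5)
    t=1.7496 [x] (3,5)
    t=2.7849 [x] (2,5)
    t=3.8202 [x] (1,5) — stop
  → r_2 = 3.8202
beam 3: φ=45°, α=255°
  cosα=-0.2588 sinα=-0.9659 | (5,4) | tMaxX 2.6660 tMaxY 0.7454 | tΔX 3.8637 tΔY 1.0353
    t=0.7454 [y] (5,3)
    t=1.7807 [y] (5,2)
    t=2.6660 [x] (4,2)
    t=2.8160 [y] (4,1)
    t=3.8512 [y] (4,0) — stop
  → r_3 = 3.8512
beam 4: φ=135°, α=345°
  cosα=0.9659 sinα=-0.2588 | (5,4) | tMaxX 0.3209 tMaxY 2.7819 | tΔX 1.0353 tΔY 3.8637
    t=0.3209 [x] (6,4)
    t=1.3562 [x] (7,4)
    t=2.3915 [x] (8,4) — stop
  → r_4 = 2.3915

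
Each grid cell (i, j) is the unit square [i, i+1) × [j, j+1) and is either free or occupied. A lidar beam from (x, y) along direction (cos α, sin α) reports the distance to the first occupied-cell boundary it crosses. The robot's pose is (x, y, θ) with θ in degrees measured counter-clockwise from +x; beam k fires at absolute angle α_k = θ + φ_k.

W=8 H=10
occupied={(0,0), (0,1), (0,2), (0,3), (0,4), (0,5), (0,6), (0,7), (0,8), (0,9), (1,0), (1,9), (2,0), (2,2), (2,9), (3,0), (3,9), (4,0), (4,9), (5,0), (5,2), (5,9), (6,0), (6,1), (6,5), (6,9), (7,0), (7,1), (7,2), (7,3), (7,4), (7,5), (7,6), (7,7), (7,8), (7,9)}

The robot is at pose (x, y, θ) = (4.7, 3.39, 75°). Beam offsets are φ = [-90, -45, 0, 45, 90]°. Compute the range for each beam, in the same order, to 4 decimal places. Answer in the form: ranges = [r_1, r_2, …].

ranges = [2.3811, 2.6558, 5.8079, 6.4779, 3.8305]

beam 1: φ=-90°, α=345°
  dir = (cos 345°, sin 345°) = (0.9659, -0.2588); from cell (4,3)
  next x-line at t=0.3106, next y-line at t=1.5068; Δt_x=1.0353, Δt_y=3.8637
    x: enter (5,3) at t=0.3106
    x: enter (6,3) at t=1.3459
    y: enter (6,2) at t=1.5068
    x: enter (7,2) at t=2.3811 ← occupied
  → r_1 = 2.3811
beam 2: φ=-45°, α=30°
  dir = (cos 30°, sin 30°) = (0.8660, 0.5000); from cell (4,3)
  next x-line at t=0.3464, next y-line at t=1.2200; Δt_x=1.1547, Δt_y=2.0000
    x: enter (5,3) at t=0.3464
    y: enter (5,4) at t=1.2200
    x: enter (6,4) at t=1.5011
    x: enter (7,4) at t=2.6558 ← occupied
  → r_2 = 2.6558
beam 3: φ=0°, α=75°
  dir = (cos 75°, sin 75°) = (0.2588, 0.9659); from cell (4,3)
  next x-line at t=1.1591, next y-line at t=0.6315; Δt_x=3.8637, Δt_y=1.0353
    y: enter (4,4) at t=0.6315
    x: enter (5,4) at t=1.1591
    y: enter (5,5) at t=1.6668
    y: enter (5,6) at t=2.7021
    y: enter (5,7) at t=3.7373
    y: enter (5,8) at t=4.7726
    x: enter (6,8) at t=5.0228
    y: enter (6,9) at t=5.8079 ← occupied
  → r_3 = 5.8079
beam 4: φ=45°, α=120°
  dir = (cos 120°, sin 120°) = (-0.5000, 0.8660); from cell (4,3)
  next x-line at t=1.4000, next y-line at t=0.7044; Δt_x=2.0000, Δt_y=1.1547
    y: enter (4,4) at t=0.7044
    x: enter (3,4) at t=1.4000
    y: enter (3,5) at t=1.8591
    y: enter (3,6) at t=3.0138
    x: enter (2,6) at t=3.4000
    y: enter (2,7) at t=4.1685
    y: enter (2,8) at t=5.3232
    x: enter (1,8) at t=5.4000
    y: enter (1,9) at t=6.4779 ← occupied
  → r_4 = 6.4779
beam 5: φ=90°, α=165°
  dir = (cos 165°, sin 165°) = (-0.9659, 0.2588); from cell (4,3)
  next x-line at t=0.7247, next y-line at t=2.3569; Δt_x=1.0353, Δt_y=3.8637
    x: enter (3,3) at t=0.7247
    x: enter (2,3) at t=1.7600
    y: enter (2,4) at t=2.3569
    x: enter (1,4) at t=2.7952
    x: enter (0,4) at t=3.8305 ← occupied
  → r_5 = 3.8305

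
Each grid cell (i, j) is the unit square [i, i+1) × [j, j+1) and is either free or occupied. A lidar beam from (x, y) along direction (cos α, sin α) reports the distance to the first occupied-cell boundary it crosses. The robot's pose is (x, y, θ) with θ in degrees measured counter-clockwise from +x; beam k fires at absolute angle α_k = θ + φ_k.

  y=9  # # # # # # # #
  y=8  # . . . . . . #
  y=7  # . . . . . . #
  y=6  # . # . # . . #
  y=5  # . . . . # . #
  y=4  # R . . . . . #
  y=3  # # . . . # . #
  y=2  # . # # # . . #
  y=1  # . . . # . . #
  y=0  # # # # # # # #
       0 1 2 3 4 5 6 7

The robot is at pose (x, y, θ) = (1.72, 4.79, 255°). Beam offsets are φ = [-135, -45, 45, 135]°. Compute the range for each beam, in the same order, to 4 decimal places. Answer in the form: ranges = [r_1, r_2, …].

beam 1: φ=-135°, α=120°
  cosα=-0.5000 sinα=0.8660 | (1,4) | tMaxX 1.4400 tMaxY 0.2425 | tΔX 2.0000 tΔY 1.1547
    t=0.2425 [y] (1,5)
    t=1.3972 [y] (1,6)
    t=1.4400 [x] (0,6) — stop
  → r_1 = 1.4400
beam 2: φ=-45°, α=210°
  cosα=-0.8660 sinα=-0.5000 | (1,4) | tMaxX 0.8314 tMaxY 1.5800 | tΔX 1.1547 tΔY 2.0000
    t=0.8314 [x] (0,4) — stop
  → r_2 = 0.8314
beam 3: φ=45°, α=300°
  cosα=0.5000 sinα=-0.8660 | (1,4) | tMaxX 0.5600 tMaxY 0.9122 | tΔX 2.0000 tΔY 1.1547
    t=0.5600 [x] (2,4)
    t=0.9122 [y] (2,3)
    t=2.0669 [y] (2,2) — stop
  → r_3 = 2.0669
beam 4: φ=135°, α=30°
  cosα=0.8660 sinα=0.5000 | (1,4) | tMaxX 0.3233 tMaxY 0.4200 | tΔX 1.1547 tΔY 2.0000
    t=0.3233 [x] (2,4)
    t=0.4200 [y] (2,5)
    t=1.4780 [x] (3,5)
    t=2.4200 [y] (3,6)
    t=2.6327 [x] (4,6) — stop
  → r_4 = 2.6327

ranges = [1.4400, 0.8314, 2.0669, 2.6327]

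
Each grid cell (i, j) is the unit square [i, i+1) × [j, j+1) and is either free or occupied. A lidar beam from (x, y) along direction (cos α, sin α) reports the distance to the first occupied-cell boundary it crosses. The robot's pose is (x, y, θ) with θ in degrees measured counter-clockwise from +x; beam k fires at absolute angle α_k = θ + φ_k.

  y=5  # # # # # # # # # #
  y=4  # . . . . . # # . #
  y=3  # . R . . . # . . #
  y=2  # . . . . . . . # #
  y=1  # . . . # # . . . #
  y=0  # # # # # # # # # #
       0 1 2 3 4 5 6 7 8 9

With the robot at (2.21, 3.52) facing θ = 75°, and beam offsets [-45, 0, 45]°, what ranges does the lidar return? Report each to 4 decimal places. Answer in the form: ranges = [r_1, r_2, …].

beam 1: φ=-45°, α=30°
  d=(0.8660,0.5000)  start (2,3)  tX=0.9122 tY=0.9600  stride 1/|dx|=1.1547 1/|dy|=2.0000
    cross x-line → (3,3), t=0.9122
    cross y-line → (3,4), t=0.9600
    cross x-line → (4,4), t=2.0669
    cross y-line → (4,5), t=2.9600 (wall)
  → r_1 = 2.9600
beam 2: φ=0°, α=75°
  d=(0.2588,0.9659)  start (2,3)  tX=3.0523 tY=0.4969  stride 1/|dx|=3.8637 1/|dy|=1.0353
    cross y-line → (2,4), t=0.4969
    cross y-line → (2,5), t=1.5322 (wall)
  → r_2 = 1.5322
beam 3: φ=45°, α=120°
  d=(-0.5000,0.8660)  start (2,3)  tX=0.4200 tY=0.5543  stride 1/|dx|=2.0000 1/|dy|=1.1547
    cross x-line → (1,3), t=0.4200
    cross y-line → (1,4), t=0.5543
    cross y-line → (1,5), t=1.7090 (wall)
  → r_3 = 1.7090

ranges = [2.9600, 1.5322, 1.7090]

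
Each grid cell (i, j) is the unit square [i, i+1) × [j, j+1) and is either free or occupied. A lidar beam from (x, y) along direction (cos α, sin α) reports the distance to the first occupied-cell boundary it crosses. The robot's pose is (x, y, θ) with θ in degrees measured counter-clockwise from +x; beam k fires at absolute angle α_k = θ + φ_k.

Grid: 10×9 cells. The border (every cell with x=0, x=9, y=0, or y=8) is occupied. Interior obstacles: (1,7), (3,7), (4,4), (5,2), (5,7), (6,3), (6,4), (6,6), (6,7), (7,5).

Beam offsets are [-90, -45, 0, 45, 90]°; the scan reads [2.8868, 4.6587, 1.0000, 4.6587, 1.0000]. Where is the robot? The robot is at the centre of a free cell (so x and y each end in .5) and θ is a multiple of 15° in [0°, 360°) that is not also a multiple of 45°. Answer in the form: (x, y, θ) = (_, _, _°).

Candidates: 46 free-cell centres × 16 headings = 736 poses. Raycast each; keep the one whose scan matches to 4 dp.
  (1.5, 2.5, 195°): beam 1 = 1.9319 ≠ 2.8868 ✗
  (8.5, 1.5, 150°): beam 1 = 1.0000 ≠ 2.8868 ✗
  (3.5, 5.5, 105°): beam 1 = 2.5882 ≠ 2.8868 ✗
  …
  (5.5, 5.5, 210°): r_1=2.8868, r_2=4.6587, r_3=1.0000, r_4=4.6587, r_5=1.0000 — all match ✓
Only this pose fits every beam.

(x, y, θ) = (5.5, 5.5, 210°)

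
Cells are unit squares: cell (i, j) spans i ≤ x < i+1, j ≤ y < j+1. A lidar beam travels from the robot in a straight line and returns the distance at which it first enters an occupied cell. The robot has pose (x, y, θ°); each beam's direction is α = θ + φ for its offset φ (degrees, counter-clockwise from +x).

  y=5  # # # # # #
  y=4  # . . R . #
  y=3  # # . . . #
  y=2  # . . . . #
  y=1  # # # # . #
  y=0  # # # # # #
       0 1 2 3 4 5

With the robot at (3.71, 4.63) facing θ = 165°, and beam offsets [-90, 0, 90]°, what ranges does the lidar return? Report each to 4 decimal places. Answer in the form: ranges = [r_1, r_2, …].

ranges = [0.3831, 1.4296, 2.7228]

beam 1: φ=-90°, α=75°
  cosα=0.2588 sinα=0.9659 | (3,4) | tMaxX 1.1205 tMaxY 0.3831 | tΔX 3.8637 tΔY 1.0353
    t=0.3831 [y] (3,5) — stop
  → r_1 = 0.3831
beam 2: φ=0°, α=165°
  cosα=-0.9659 sinα=0.2588 | (3,4) | tMaxX 0.7350 tMaxY 1.4296 | tΔX 1.0353 tΔY 3.8637
    t=0.7350 [x] (2,4)
    t=1.4296 [y] (2,5) — stop
  → r_2 = 1.4296
beam 3: φ=90°, α=255°
  cosα=-0.2588 sinα=-0.9659 | (3,4) | tMaxX 2.7432 tMaxY 0.6522 | tΔX 3.8637 tΔY 1.0353
    t=0.6522 [y] (3,3)
    t=1.6875 [y] (3,2)
    t=2.7228 [y] (3,1) — stop
  → r_3 = 2.7228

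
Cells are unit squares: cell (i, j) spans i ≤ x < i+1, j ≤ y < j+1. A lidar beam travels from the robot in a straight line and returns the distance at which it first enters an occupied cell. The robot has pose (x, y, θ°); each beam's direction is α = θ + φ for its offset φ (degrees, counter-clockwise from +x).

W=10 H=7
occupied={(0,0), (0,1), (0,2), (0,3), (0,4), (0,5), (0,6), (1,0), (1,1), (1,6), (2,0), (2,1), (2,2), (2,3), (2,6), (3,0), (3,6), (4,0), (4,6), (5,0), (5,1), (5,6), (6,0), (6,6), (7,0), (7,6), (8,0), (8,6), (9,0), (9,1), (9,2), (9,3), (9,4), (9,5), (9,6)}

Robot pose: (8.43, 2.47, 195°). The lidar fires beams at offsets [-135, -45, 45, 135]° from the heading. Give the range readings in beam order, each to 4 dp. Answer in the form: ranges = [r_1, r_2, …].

ranges = [1.1400, 7.0600, 1.6974, 0.6582]

beam 1: φ=-135°, α=60°
  d=(0.5000,0.8660)  start (8,2)  tX=1.1400 tY=0.6120  stride 1/|dx|=2.0000 1/|dy|=1.1547
    cross y-line → (8,3), t=0.6120
    cross x-line → (9,3), t=1.1400 (wall)
  → r_1 = 1.1400
beam 2: φ=-45°, α=150°
  d=(-0.8660,0.5000)  start (8,2)  tX=0.4965 tY=1.0600  stride 1/|dx|=1.1547 1/|dy|=2.0000
    cross x-line → (7,2), t=0.4965
    cross y-line → (7,3), t=1.0600
    cross x-line → (6,3), t=1.6512
    cross x-line → (5,3), t=2.8059
    cross y-line → (5,4), t=3.0600
    cross x-line → (4,4), t=3.9606
    cross y-line → (4,5), t=5.0600
    cross x-line → (3,5), t=5.1153
    cross x-line → (2,5), t=6.2700
    cross y-line → (2,6), t=7.0600 (wall)
  → r_2 = 7.0600
beam 3: φ=45°, α=240°
  d=(-0.5000,-0.8660)  start (8,2)  tX=0.8600 tY=0.5427  stride 1/|dx|=2.0000 1/|dy|=1.1547
    cross y-line → (8,1), t=0.5427
    cross x-line → (7,1), t=0.8600
    cross y-line → (7,0), t=1.6974 (wall)
  → r_3 = 1.6974
beam 4: φ=135°, α=330°
  d=(0.8660,-0.5000)  start (8,2)  tX=0.6582 tY=0.9400  stride 1/|dx|=1.1547 1/|dy|=2.0000
    cross x-line → (9,2), t=0.6582 (wall)
  → r_4 = 0.6582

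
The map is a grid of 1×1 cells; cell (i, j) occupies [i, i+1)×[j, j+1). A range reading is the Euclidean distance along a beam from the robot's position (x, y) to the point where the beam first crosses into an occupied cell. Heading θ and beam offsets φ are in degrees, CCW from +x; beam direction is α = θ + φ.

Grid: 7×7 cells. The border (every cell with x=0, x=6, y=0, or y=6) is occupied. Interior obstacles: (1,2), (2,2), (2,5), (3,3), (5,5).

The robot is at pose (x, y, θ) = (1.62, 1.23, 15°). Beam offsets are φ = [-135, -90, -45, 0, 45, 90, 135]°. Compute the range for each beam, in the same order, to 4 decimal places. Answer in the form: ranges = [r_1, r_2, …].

ranges = [0.2656, 0.2381, 0.4600, 4.5345, 0.8891, 0.7972, 0.7159]

beam 1: φ=-135°, α=240°
  cosα=-0.5000 sinα=-0.8660 | (1,1) | tMaxX 1.2400 tMaxY 0.2656 | tΔX 2.0000 tΔY 1.1547
    t=0.2656 [y] (1,0) — stop
  → r_1 = 0.2656
beam 2: φ=-90°, α=285°
  cosα=0.2588 sinα=-0.9659 | (1,1) | tMaxX 1.4682 tMaxY 0.2381 | tΔX 3.8637 tΔY 1.0353
    t=0.2381 [y] (1,0) — stop
  → r_2 = 0.2381
beam 3: φ=-45°, α=330°
  cosα=0.8660 sinα=-0.5000 | (1,1) | tMaxX 0.4388 tMaxY 0.4600 | tΔX 1.1547 tΔY 2.0000
    t=0.4388 [x] (2,1)
    t=0.4600 [y] (2,0) — stop
  → r_3 = 0.4600
beam 4: φ=0°, α=15°
  cosα=0.9659 sinα=0.2588 | (1,1) | tMaxX 0.3934 tMaxY 2.9751 | tΔX 1.0353 tΔY 3.8637
    t=0.3934 [x] (2,1)
    t=1.4287 [x] (3,1)
    t=2.4640 [x] (4,1)
    t=2.9751 [y] (4,2)
    t=3.4992 [x] (5,2)
    t=4.5345 [x] (6,2) — stop
  → r_4 = 4.5345
beam 5: φ=45°, α=60°
  cosα=0.5000 sinα=0.8660 | (1,1) | tMaxX 0.7600 tMaxY 0.8891 | tΔX 2.0000 tΔY 1.1547
    t=0.7600 [x] (2,1)
    t=0.8891 [y] (2,2) — stop
  → r_5 = 0.8891
beam 6: φ=90°, α=105°
  cosα=-0.2588 sinα=0.9659 | (1,1) | tMaxX 2.3955 tMaxY 0.7972 | tΔX 3.8637 tΔY 1.0353
    t=0.7972 [y] (1,2) — stop
  → r_6 = 0.7972
beam 7: φ=135°, α=150°
  cosα=-0.8660 sinα=0.5000 | (1,1) | tMaxX 0.7159 tMaxY 1.5400 | tΔX 1.1547 tΔY 2.0000
    t=0.7159 [x] (0,1) — stop
  → r_7 = 0.7159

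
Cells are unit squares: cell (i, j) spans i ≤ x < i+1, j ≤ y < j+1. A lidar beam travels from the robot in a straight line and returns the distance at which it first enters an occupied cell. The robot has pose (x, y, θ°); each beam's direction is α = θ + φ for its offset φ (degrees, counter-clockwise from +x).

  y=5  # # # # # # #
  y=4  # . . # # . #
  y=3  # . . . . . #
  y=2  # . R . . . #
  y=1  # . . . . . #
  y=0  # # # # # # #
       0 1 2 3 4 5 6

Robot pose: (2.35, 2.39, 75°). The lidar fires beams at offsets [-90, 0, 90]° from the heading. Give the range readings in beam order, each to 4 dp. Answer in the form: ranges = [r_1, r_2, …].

beam 1: φ=-90°, α=345°
  d=(0.9659,-0.2588)  start (2,2)  tX=0.6729 tY=1.5068  stride 1/|dx|=1.0353 1/|dy|=3.8637
    cross x-line → (3,2), t=0.6729
    cross y-line → (3,1), t=1.5068
    cross x-line → (4,1), t=1.7082
    cross x-line → (5,1), t=2.7435
    cross x-line → (6,1), t=3.7788 (wall)
  → r_1 = 3.7788
beam 2: φ=0°, α=75°
  d=(0.2588,0.9659)  start (2,2)  tX=2.5114 tY=0.6315  stride 1/|dx|=3.8637 1/|dy|=1.0353
    cross y-line → (2,3), t=0.6315
    cross y-line → (2,4), t=1.6668
    cross x-line → (3,4), t=2.5114 (wall)
  → r_2 = 2.5114
beam 3: φ=90°, α=165°
  d=(-0.9659,0.2588)  start (2,2)  tX=0.3623 tY=2.3569  stride 1/|dx|=1.0353 1/|dy|=3.8637
    cross x-line → (1,2), t=0.3623
    cross x-line → (0,2), t=1.3976 (wall)
  → r_3 = 1.3976

ranges = [3.7788, 2.5114, 1.3976]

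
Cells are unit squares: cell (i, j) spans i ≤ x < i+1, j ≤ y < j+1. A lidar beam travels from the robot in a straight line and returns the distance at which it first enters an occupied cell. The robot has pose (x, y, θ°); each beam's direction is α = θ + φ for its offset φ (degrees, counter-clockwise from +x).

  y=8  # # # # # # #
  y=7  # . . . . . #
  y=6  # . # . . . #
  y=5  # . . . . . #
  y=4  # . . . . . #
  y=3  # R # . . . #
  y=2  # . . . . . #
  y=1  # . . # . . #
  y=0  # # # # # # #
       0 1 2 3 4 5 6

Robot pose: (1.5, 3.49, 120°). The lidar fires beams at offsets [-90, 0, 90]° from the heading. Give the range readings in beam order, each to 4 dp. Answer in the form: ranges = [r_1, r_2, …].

beam 1: φ=-90°, α=30°
  cosα=0.8660 sinα=0.5000 | (1,3) | tMaxX 0.5774 tMaxY 1.0200 | tΔX 1.1547 tΔY 2.0000
    t=0.5774 [x] (2,3) — stop
  → r_1 = 0.5774
beam 2: φ=0°, α=120°
  cosα=-0.5000 sinα=0.8660 | (1,3) | tMaxX 1.0000 tMaxY 0.5889 | tΔX 2.0000 tΔY 1.1547
    t=0.5889 [y] (1,4)
    t=1.0000 [x] (0,4) — stop
  → r_2 = 1.0000
beam 3: φ=90°, α=210°
  cosα=-0.8660 sinα=-0.5000 | (1,3) | tMaxX 0.5774 tMaxY 0.9800 | tΔX 1.1547 tΔY 2.0000
    t=0.5774 [x] (0,3) — stop
  → r_3 = 0.5774

ranges = [0.5774, 1.0000, 0.5774]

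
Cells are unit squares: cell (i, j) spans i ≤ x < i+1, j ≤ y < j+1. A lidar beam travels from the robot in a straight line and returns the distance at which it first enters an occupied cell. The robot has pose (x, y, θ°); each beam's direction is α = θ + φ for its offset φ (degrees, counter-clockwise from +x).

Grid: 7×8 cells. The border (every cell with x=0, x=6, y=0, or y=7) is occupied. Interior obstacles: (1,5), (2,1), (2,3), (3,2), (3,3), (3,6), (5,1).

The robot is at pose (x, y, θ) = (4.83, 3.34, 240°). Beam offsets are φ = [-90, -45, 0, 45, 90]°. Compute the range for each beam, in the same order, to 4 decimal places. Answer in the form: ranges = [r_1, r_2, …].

beam 1: φ=-90°, α=150°
  d=(-0.8660,0.5000)  start (4,3)  tX=0.9584 tY=1.3200  stride 1/|dx|=1.1547 1/|dy|=2.0000
    cross x-line → (3,3), t=0.9584 (wall)
  → r_1 = 0.9584
beam 2: φ=-45°, α=195°
  d=(-0.9659,-0.2588)  start (4,3)  tX=0.8593 tY=1.3137  stride 1/|dx|=1.0353 1/|dy|=3.8637
    cross x-line → (3,3), t=0.8593 (wall)
  → r_2 = 0.8593
beam 3: φ=0°, α=240°
  d=(-0.5000,-0.8660)  start (4,3)  tX=1.6600 tY=0.3926  stride 1/|dx|=2.0000 1/|dy|=1.1547
    cross y-line → (4,2), t=0.3926
    cross y-line → (4,1), t=1.5473
    cross x-line → (3,1), t=1.6600
    cross y-line → (3,0), t=2.7020 (wall)
  → r_3 = 2.7020
beam 4: φ=45°, α=285°
  d=(0.2588,-0.9659)  start (4,3)  tX=0.6568 tY=0.3520  stride 1/|dx|=3.8637 1/|dy|=1.0353
    cross y-line → (4,2), t=0.3520
    cross x-line → (5,2), t=0.6568
    cross y-line → (5,1), t=1.3873 (wall)
  → r_4 = 1.3873
beam 5: φ=90°, α=330°
  d=(0.8660,-0.5000)  start (4,3)  tX=0.1963 tY=0.6800  stride 1/|dx|=1.1547 1/|dy|=2.0000
    cross x-line → (5,3), t=0.1963
    cross y-line → (5,2), t=0.6800
    cross x-line → (6,2), t=1.3510 (wall)
  → r_5 = 1.3510

ranges = [0.9584, 0.8593, 2.7020, 1.3873, 1.3510]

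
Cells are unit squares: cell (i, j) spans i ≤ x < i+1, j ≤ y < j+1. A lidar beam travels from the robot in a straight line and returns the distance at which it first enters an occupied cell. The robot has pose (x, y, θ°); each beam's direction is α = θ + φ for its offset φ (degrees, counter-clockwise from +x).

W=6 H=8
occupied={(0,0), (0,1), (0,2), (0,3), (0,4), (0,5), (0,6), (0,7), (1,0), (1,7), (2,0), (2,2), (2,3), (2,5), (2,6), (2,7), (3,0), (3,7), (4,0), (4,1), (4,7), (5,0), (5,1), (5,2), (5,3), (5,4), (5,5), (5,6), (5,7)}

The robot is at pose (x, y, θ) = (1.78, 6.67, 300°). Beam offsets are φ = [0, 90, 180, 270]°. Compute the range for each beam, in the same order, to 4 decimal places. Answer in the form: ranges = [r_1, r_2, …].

beam 1: φ=0°, α=300°
  dir = (cos 300°, sin 300°) = (0.5000, -0.8660); from cell (1,6)
  next x-line at t=0.4400, next y-line at t=0.7736; Δt_x=2.0000, Δt_y=1.1547
    x: enter (2,6) at t=0.4400 ← occupied
  → r_1 = 0.4400
beam 2: φ=90°, α=30°
  dir = (cos 30°, sin 30°) = (0.8660, 0.5000); from cell (1,6)
  next x-line at t=0.2540, next y-line at t=0.6600; Δt_x=1.1547, Δt_y=2.0000
    x: enter (2,6) at t=0.2540 ← occupied
  → r_2 = 0.2540
beam 3: φ=180°, α=120°
  dir = (cos 120°, sin 120°) = (-0.5000, 0.8660); from cell (1,6)
  next x-line at t=1.5600, next y-line at t=0.3811; Δt_x=2.0000, Δt_y=1.1547
    y: enter (1,7) at t=0.3811 ← occupied
  → r_3 = 0.3811
beam 4: φ=270°, α=210°
  dir = (cos 210°, sin 210°) = (-0.8660, -0.5000); from cell (1,6)
  next x-line at t=0.9007, next y-line at t=1.3400; Δt_x=1.1547, Δt_y=2.0000
    x: enter (0,6) at t=0.9007 ← occupied
  → r_4 = 0.9007

ranges = [0.4400, 0.2540, 0.3811, 0.9007]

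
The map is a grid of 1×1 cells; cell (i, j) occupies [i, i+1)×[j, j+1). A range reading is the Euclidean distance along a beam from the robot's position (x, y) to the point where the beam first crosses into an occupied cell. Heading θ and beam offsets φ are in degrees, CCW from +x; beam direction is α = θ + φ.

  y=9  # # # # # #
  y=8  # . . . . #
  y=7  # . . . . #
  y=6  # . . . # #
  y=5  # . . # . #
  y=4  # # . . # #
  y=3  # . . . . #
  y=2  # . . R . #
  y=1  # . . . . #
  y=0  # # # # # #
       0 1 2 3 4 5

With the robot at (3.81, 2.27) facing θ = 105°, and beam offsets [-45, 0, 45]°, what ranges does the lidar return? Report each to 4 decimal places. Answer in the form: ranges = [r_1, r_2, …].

ranges = [1.9976, 2.8263, 3.2447]

beam 1: φ=-45°, α=60°
  direction (0.5000, 0.8660); cell (3,2); t to first gridline: x 0.3800, y 0.8429 (then +2.0000 / +1.1547)
    (4,2) via x @ 0.3800
    (4,3) via y @ 0.8429
    (4,4) via y @ 1.9976  # hit
  → r_1 = 1.9976
beam 2: φ=0°, α=105°
  direction (-0.2588, 0.9659); cell (3,2); t to first gridline: x 3.1296, y 0.7558 (then +3.8637 / +1.0353)
    (3,3) via y @ 0.7558
    (3,4) via y @ 1.7910
    (3,5) via y @ 2.8263  # hit
  → r_2 = 2.8263
beam 3: φ=45°, α=150°
  direction (-0.8660, 0.5000); cell (3,2); t to first gridline: x 0.9353, y 1.4600 (then +1.1547 / +2.0000)
    (2,2) via x @ 0.9353
    (2,3) via y @ 1.4600
    (1,3) via x @ 2.0900
    (0,3) via x @ 3.2447  # hit
  → r_3 = 3.2447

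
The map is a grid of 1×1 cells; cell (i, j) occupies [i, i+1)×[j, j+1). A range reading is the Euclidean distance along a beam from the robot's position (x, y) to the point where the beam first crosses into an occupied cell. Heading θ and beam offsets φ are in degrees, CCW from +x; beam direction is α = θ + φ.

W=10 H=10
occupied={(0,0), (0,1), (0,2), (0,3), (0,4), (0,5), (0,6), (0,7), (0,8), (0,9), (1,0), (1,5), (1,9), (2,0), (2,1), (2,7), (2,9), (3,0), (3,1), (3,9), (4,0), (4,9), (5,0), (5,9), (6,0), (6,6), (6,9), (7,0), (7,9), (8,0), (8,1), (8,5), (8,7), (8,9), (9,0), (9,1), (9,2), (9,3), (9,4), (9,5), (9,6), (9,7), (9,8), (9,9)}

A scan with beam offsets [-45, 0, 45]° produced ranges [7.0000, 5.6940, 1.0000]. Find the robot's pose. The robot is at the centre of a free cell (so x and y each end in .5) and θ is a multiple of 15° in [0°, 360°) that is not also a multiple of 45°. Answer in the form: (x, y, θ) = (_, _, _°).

(x, y, θ) = (6.5, 1.5, 165°)

Candidates: 56 free-cell centres × 16 headings = 896 poses. Raycast each; keep the one whose scan matches to 4 dp.
  (3.5, 3.5, 120°): beam 1 = 5.6940 ≠ 7.0000 ✗
  (7.5, 4.5, 195°): beam 1 = 5.1962 ≠ 7.0000 ✗
  (8.5, 3.5, 240°): beam 1 = 5.7956 ≠ 7.0000 ✗
  …
  (6.5, 1.5, 165°): r_1=7.0000, r_2=5.6940, r_3=1.0000 — all match ✓
Only this pose fits every beam.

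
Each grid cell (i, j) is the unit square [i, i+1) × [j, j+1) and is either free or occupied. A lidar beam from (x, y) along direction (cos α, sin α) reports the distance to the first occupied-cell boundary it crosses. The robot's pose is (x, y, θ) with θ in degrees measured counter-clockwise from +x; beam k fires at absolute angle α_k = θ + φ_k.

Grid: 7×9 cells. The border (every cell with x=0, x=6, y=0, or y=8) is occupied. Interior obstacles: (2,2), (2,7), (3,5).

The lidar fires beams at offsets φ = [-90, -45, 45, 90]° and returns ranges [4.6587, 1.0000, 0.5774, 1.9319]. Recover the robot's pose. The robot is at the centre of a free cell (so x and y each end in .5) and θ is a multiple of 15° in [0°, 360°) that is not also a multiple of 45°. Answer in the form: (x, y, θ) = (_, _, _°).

(x, y, θ) = (5.5, 5.5, 345°)

Candidates: 32 free-cell centres × 16 headings = 512 poses. Raycast each; keep the one whose scan matches to 4 dp.
  (3.5, 1.5, 330°): beam 1 = 0.5774 ≠ 4.6587 ✗
  (2.5, 1.5, 210°): beam 1 = 0.5774 ≠ 4.6587 ✗
  (2.5, 6.5, 30°): beam 1 = 1.0000 ≠ 4.6587 ✗
  (2.5, 4.5, 285°): beam 1 = 1.5529 ≠ 4.6587 ✗
  (2.5, 4.5, 330°): beam 1 = 3.0000 ≠ 4.6587 ✗
  …
  (5.5, 5.5, 345°): r_1=4.6587, r_2=1.0000, r_3=0.5774, r_4=1.9319 — all match ✓
Unique over the lattice → pose = (5.5, 5.5, 345°).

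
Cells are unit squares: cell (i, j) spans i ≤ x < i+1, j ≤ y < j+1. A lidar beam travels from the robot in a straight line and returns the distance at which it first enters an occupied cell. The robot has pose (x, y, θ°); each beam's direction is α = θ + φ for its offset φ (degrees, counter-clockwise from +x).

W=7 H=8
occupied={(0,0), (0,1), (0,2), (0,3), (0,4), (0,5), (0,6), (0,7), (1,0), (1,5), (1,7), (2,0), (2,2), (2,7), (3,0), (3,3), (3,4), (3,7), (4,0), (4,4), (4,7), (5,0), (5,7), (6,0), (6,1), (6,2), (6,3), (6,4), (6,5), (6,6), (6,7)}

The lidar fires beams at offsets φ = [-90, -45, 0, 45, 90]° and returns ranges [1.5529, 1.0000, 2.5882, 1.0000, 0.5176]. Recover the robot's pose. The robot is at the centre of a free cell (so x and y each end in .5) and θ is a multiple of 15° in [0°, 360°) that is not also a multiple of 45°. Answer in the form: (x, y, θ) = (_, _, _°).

The pose lattice has 25·16 = 400 candidates. Test each by forward raycasting.
  (4.5, 3.5, 30°): beam 1 = 2.8868 ≠ 1.5529 ✗
  (1.5, 4.5, 75°): beam 2 = 5.0000 ≠ 1.0000 ✗
  (4.5, 6.5, 195°): beam 1 = 0.5176 ≠ 1.5529 ✗
  (2.5, 6.5, 330°): beam 1 = 1.0000 ≠ 1.5529 ✗
  (5.5, 3.5, 120°): beam 1 = 0.5774 ≠ 1.5529 ✗
  …
  (3.5, 1.5, 165°): r_1=1.5529, r_2=1.0000, r_3=2.5882, r_4=1.0000, r_5=0.5176 — all match ✓
No second candidate reproduces the full scan.

(x, y, θ) = (3.5, 1.5, 165°)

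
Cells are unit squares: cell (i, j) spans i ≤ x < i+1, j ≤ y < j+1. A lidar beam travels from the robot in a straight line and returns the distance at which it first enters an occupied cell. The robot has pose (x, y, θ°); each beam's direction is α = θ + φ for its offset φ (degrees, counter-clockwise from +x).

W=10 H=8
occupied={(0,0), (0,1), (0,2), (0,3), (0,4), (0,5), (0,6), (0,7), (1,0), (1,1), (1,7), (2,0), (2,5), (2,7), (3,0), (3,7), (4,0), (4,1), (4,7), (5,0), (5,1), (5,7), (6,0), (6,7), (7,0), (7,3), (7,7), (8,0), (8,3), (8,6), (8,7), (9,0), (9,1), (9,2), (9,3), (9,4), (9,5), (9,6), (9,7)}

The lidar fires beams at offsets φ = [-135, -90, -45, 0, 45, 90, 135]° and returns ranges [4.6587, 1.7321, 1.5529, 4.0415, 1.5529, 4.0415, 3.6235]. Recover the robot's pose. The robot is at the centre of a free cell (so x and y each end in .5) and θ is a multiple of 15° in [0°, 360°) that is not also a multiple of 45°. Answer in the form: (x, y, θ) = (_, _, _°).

(x, y, θ) = (5.5, 3.5, 330°)

Candidates: 41 free-cell centres × 16 headings = 656 poses. Raycast each; keep the one whose scan matches to 4 dp.
  (6.5, 5.5, 285°): beam 1 = 3.0000 ≠ 4.6587 ✗
  (4.5, 6.5, 330°): beam 1 = 1.9319 ≠ 4.6587 ✗
  (8.5, 4.5, 345°): beam 1 = 1.0000 ≠ 4.6587 ✗
  (6.5, 5.5, 165°): beam 1 = 1.7321 ≠ 4.6587 ✗
  (6.5, 5.5, 60°): beam 1 = 1.9319 ≠ 4.6587 ✗
  …
  (5.5, 3.5, 330°): r_1=4.6587, r_2=1.7321, r_3=1.5529, r_4=4.0415, r_5=1.5529, r_6=4.0415, r_7=3.6235 — all match ✓
Only this pose fits every beam.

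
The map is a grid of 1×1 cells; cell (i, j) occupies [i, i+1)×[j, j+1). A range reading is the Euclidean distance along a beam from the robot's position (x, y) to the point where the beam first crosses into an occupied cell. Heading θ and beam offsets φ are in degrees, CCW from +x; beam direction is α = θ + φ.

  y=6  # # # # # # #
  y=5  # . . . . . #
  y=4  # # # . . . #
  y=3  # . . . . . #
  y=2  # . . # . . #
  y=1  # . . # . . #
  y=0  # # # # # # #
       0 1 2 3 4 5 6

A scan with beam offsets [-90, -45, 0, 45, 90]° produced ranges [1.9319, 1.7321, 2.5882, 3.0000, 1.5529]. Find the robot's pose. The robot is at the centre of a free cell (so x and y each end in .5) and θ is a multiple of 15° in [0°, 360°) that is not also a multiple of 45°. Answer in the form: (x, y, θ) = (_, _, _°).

The pose lattice has 21·16 = 336 candidates. Test each by forward raycasting.
  (3.5, 3.5, 150°): beam 1 = 2.8868 ≠ 1.9319 ✗
  (5.5, 2.5, 30°): beam 1 = 1.0000 ≠ 1.9319 ✗
  (2.5, 3.5, 300°): beam 1 = 1.7321 ≠ 1.9319 ✗
  …
  (4.5, 5.5, 255°): r_1=1.9319, r_2=1.7321, r_3=2.5882, r_4=3.0000, r_5=1.5529 — all match ✓
Only this pose fits every beam.

(x, y, θ) = (4.5, 5.5, 255°)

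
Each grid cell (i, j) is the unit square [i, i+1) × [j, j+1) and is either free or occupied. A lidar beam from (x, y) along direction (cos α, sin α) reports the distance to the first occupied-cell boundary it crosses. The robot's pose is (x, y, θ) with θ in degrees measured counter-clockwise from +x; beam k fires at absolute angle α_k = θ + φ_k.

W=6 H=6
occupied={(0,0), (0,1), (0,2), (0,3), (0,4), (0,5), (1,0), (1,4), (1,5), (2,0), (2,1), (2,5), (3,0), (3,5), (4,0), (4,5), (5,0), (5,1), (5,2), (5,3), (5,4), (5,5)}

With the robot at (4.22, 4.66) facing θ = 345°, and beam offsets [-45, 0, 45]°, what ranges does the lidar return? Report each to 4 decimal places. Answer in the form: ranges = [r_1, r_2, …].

beam 1: φ=-45°, α=300°
  d=(0.5000,-0.8660)  start (4,4)  tX=1.5600 tY=0.7621  stride 1/|dx|=2.0000 1/|dy|=1.1547
    cross y-line → (4,3), t=0.7621
    cross x-line → (5,3), t=1.5600 (wall)
  → r_1 = 1.5600
beam 2: φ=0°, α=345°
  d=(0.9659,-0.2588)  start (4,4)  tX=0.8075 tY=2.5500  stride 1/|dx|=1.0353 1/|dy|=3.8637
    cross x-line → (5,4), t=0.8075 (wall)
  → r_2 = 0.8075
beam 3: φ=45°, α=30°
  d=(0.8660,0.5000)  start (4,4)  tX=0.9007 tY=0.6800  stride 1/|dx|=1.1547 1/|dy|=2.0000
    cross y-line → (4,5), t=0.6800 (wall)
  → r_3 = 0.6800

ranges = [1.5600, 0.8075, 0.6800]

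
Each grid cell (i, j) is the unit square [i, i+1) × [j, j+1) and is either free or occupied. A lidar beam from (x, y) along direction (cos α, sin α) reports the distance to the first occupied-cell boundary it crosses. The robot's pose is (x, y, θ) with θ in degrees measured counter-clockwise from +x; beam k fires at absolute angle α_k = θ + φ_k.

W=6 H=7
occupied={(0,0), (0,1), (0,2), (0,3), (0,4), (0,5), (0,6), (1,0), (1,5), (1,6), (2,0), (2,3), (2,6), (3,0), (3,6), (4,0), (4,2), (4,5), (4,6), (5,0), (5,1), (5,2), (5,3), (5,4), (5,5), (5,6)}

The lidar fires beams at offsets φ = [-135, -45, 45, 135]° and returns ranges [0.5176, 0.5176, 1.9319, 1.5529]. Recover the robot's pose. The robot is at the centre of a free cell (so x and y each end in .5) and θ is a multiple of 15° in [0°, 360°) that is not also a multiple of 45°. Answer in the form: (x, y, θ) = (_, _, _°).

(x, y, θ) = (4.5, 4.5, 150°)

The pose lattice has 16·16 = 256 candidates. Test each by forward raycasting.
  (4.5, 1.5, 120°): beam 3 = 3.6235 ≠ 1.9319 ✗
  (2.5, 4.5, 195°): beam 1 = 1.7321 ≠ 0.5176 ✗
  (2.5, 2.5, 165°): beam 1 = 2.8868 ≠ 0.5176 ✗
  (1.5, 3.5, 255°): beam 1 = 1.0000 ≠ 0.5176 ✗
  …
  (4.5, 4.5, 150°): r_1=0.5176, r_2=0.5176, r_3=1.9319, r_4=1.5529 — all match ✓
Only this pose fits every beam.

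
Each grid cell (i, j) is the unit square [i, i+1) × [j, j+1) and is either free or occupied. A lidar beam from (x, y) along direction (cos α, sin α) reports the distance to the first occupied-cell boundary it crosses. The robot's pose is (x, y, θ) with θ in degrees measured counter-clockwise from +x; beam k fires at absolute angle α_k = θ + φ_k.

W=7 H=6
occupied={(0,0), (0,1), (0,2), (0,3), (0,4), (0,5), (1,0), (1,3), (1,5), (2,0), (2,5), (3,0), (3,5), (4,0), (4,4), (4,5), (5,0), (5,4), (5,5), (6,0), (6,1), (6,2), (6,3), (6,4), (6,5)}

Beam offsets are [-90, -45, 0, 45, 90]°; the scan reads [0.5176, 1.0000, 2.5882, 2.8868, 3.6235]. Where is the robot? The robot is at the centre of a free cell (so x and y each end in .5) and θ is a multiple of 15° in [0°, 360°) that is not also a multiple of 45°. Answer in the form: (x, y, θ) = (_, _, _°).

(x, y, θ) = (3.5, 1.5, 15°)

Candidates: 17 free-cell centres × 16 headings = 272 poses. Raycast each; keep the one whose scan matches to 4 dp.
  (1.5, 1.5, 165°): beam 1 = 1.5529 ≠ 0.5176 ✗
  (2.5, 3.5, 345°): beam 1 = 2.5882 ≠ 0.5176 ✗
  (5.5, 3.5, 210°): beam 1 = 0.5774 ≠ 0.5176 ✗
  (4.5, 1.5, 285°): beam 1 = 1.9319 ≠ 0.5176 ✗
  …
  (3.5, 1.5, 15°): r_1=0.5176, r_2=1.0000, r_3=2.5882, r_4=2.8868, r_5=3.6235 — all match ✓
No second candidate reproduces the full scan.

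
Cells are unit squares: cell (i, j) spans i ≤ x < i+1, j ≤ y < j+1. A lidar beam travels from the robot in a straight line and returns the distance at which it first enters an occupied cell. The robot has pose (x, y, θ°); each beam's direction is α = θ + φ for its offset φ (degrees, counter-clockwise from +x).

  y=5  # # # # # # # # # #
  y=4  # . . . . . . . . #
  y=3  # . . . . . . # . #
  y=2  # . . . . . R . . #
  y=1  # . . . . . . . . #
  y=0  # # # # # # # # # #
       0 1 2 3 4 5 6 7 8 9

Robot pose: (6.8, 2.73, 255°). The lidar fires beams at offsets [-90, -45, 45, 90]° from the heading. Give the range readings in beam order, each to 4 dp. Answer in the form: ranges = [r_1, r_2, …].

beam 1: φ=-90°, α=165°
  d=(-0.9659,0.2588)  start (6,2)  tX=0.8282 tY=1.0432  stride 1/|dx|=1.0353 1/|dy|=3.8637
    cross x-line → (5,2), t=0.8282
    cross y-line → (5,3), t=1.0432
    cross x-line → (4,3), t=1.8635
    cross x-line → (3,3), t=2.8988
    cross x-line → (2,3), t=3.9340
    cross y-line → (2,4), t=4.9069
    cross x-line → (1,4), t=4.9693
    cross x-line → (0,4), t=6.0046 (wall)
  → r_1 = 6.0046
beam 2: φ=-45°, α=210°
  d=(-0.8660,-0.5000)  start (6,2)  tX=0.9238 tY=1.4600  stride 1/|dx|=1.1547 1/|dy|=2.0000
    cross x-line → (5,2), t=0.9238
    cross y-line → (5,1), t=1.4600
    cross x-line → (4,1), t=2.0785
    cross x-line → (3,1), t=3.2332
    cross y-line → (3,0), t=3.4600 (wall)
  → r_2 = 3.4600
beam 3: φ=45°, α=300°
  d=(0.5000,-0.8660)  start (6,2)  tX=0.4000 tY=0.8429  stride 1/|dx|=2.0000 1/|dy|=1.1547
    cross x-line → (7,2), t=0.4000
    cross y-line → (7,1), t=0.8429
    cross y-line → (7,0), t=1.9976 (wall)
  → r_3 = 1.9976
beam 4: φ=90°, α=345°
  d=(0.9659,-0.2588)  start (6,2)  tX=0.2071 tY=2.8205  stride 1/|dx|=1.0353 1/|dy|=3.8637
    cross x-line → (7,2), t=0.2071
    cross x-line → (8,2), t=1.2423
    cross x-line → (9,2), t=2.2776 (wall)
  → r_4 = 2.2776

ranges = [6.0046, 3.4600, 1.9976, 2.2776]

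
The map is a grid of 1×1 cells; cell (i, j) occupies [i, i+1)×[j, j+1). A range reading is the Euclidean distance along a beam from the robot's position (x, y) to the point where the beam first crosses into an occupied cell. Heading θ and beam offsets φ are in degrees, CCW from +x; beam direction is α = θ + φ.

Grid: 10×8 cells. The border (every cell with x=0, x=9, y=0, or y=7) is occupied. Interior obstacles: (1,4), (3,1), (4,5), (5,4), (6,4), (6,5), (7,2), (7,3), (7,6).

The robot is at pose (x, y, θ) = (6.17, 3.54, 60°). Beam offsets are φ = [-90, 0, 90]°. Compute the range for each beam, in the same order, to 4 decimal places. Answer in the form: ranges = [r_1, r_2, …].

beam 1: φ=-90°, α=330°
  d=(0.8660,-0.5000)  start (6,3)  tX=0.9584 tY=1.0800  stride 1/|dx|=1.1547 1/|dy|=2.0000
    cross x-line → (7,3), t=0.9584 (wall)
  → r_1 = 0.9584
beam 2: φ=0°, α=60°
  d=(0.5000,0.8660)  start (6,3)  tX=1.6600 tY=0.5312  stride 1/|dx|=2.0000 1/|dy|=1.1547
    cross y-line → (6,4), t=0.5312 (wall)
  → r_2 = 0.5312
beam 3: φ=90°, α=150°
  d=(-0.8660,0.5000)  start (6,3)  tX=0.1963 tY=0.9200  stride 1/|dx|=1.1547 1/|dy|=2.0000
    cross x-line → (5,3), t=0.1963
    cross y-line → (5,4), t=0.9200 (wall)
  → r_3 = 0.9200

ranges = [0.9584, 0.5312, 0.9200]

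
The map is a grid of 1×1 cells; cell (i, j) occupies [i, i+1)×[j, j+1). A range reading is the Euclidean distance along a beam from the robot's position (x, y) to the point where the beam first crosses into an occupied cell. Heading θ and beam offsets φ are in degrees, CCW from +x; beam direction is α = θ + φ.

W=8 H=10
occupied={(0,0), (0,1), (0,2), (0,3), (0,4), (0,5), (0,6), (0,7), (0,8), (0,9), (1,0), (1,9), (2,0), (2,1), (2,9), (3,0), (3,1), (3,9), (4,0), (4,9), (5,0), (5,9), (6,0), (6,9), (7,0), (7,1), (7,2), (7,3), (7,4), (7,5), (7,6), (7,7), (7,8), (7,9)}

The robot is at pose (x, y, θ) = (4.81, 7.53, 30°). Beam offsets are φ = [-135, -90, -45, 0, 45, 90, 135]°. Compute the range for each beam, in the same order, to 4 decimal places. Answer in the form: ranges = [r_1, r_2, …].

ranges = [5.7251, 4.3800, 2.2673, 2.5288, 1.5219, 1.6974, 3.9444]

beam 1: φ=-135°, α=255°
  cosα=-0.2588 sinα=-0.9659 | (4,7) | tMaxX 3.1296 tMaxY 0.5487 | tΔX 3.8637 tΔY 1.0353
    t=0.5487 [y] (4,6)
    t=1.5840 [y] (4,5)
    t=2.6192 [y] (4,4)
    t=3.1296 [x] (3,4)
    t=3.6545 [y] (3,3)
    t=4.6898 [y] (3,2)
    t=5.7251 [y] (3,1) — stop
  → r_1 = 5.7251
beam 2: φ=-90°, α=300°
  cosα=0.5000 sinα=-0.8660 | (4,7) | tMaxX 0.3800 tMaxY 0.6120 | tΔX 2.0000 tΔY 1.1547
    t=0.3800 [x] (5,7)
    t=0.6120 [y] (5,6)
    t=1.7667 [y] (5,5)
    t=2.3800 [x] (6,5)
    t=2.9214 [y] (6,4)
    t=4.0761 [y] (6,3)
    t=4.3800 [x] (7,3) — stop
  → r_2 = 4.3800
beam 3: φ=-45°, α=345°
  cosα=0.9659 sinα=-0.2588 | (4,7) | tMaxX 0.1967 tMaxY 2.0478 | tΔX 1.0353 tΔY 3.8637
    t=0.1967 [x] (5,7)
    t=1.2320 [x] (6,7)
    t=2.0478 [y] (6,6)
    t=2.2673 [x] (7,6) — stop
  → r_3 = 2.2673
beam 4: φ=0°, α=30°
  cosα=0.8660 sinα=0.5000 | (4,7) | tMaxX 0.2194 tMaxY 0.9400 | tΔX 1.1547 tΔY 2.0000
    t=0.2194 [x] (5,7)
    t=0.9400 [y] (5,8)
    t=1.3741 [x] (6,8)
    t=2.5288 [x] (7,8) — stop
  → r_4 = 2.5288
beam 5: φ=45°, α=75°
  cosα=0.2588 sinα=0.9659 | (4,7) | tMaxX 0.7341 tMaxY 0.4866 | tΔX 3.8637 tΔY 1.0353
    t=0.4866 [y] (4,8)
    t=0.7341 [x] (5,8)
    t=1.5219 [y] (5,9) — stop
  → r_5 = 1.5219
beam 6: φ=90°, α=120°
  cosα=-0.5000 sinα=0.8660 | (4,7) | tMaxX 1.6200 tMaxY 0.5427 | tΔX 2.0000 tΔY 1.1547
    t=0.5427 [y] (4,8)
    t=1.6200 [x] (3,8)
    t=1.6974 [y] (3,9) — stop
  → r_6 = 1.6974
beam 7: φ=135°, α=165°
  cosα=-0.9659 sinα=0.2588 | (4,7) | tMaxX 0.8386 tMaxY 1.8159 | tΔX 1.0353 tΔY 3.8637
    t=0.8386 [x] (3,7)
    t=1.8159 [y] (3,8)
    t=1.8738 [x] (2,8)
    t=2.9091 [x] (1,8)
    t=3.9444 [x] (0,8) — stop
  → r_7 = 3.9444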